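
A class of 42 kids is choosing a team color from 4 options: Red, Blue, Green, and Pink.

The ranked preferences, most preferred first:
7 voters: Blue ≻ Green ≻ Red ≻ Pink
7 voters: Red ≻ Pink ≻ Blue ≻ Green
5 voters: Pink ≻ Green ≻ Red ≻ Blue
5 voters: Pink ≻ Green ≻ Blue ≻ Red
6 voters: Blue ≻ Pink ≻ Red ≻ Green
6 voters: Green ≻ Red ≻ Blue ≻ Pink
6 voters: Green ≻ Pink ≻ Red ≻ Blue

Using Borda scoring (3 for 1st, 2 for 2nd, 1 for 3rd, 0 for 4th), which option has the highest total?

Green

Red: 7×1 + 7×3 + 5×1 + 5×0 + 6×1 + 6×2 + 6×1 = 57
Blue: 7×3 + 7×1 + 5×0 + 5×1 + 6×3 + 6×1 + 6×0 = 57
Green: 7×2 + 7×0 + 5×2 + 5×2 + 6×0 + 6×3 + 6×3 = 70
Pink: 7×0 + 7×2 + 5×3 + 5×3 + 6×2 + 6×0 + 6×2 = 68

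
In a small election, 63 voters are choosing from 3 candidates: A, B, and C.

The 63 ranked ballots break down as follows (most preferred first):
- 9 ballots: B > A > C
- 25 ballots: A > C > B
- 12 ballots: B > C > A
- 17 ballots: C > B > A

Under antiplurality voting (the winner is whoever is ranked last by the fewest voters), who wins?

C

Last-place votes: A 29, B 25, C 9.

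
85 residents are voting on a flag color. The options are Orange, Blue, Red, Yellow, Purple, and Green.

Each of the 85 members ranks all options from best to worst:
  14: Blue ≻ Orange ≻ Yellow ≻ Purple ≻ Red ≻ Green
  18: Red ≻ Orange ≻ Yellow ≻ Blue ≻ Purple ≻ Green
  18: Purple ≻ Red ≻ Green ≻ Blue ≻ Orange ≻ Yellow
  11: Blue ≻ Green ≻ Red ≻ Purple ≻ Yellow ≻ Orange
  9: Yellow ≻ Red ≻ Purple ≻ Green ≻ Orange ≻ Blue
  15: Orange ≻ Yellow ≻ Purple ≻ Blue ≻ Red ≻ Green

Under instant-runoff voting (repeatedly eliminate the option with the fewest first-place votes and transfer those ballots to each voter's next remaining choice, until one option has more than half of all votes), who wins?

Purple

Round 1: Orange 15, Blue 25, Red 18, Yellow 9, Purple 18, Green 0. Green eliminated.
Round 2: Orange 15, Blue 25, Red 18, Yellow 9, Purple 18. Yellow eliminated.
Round 3: Orange 15, Blue 25, Red 27, Purple 18. Orange eliminated.
Round 4: Blue 25, Red 27, Purple 33. Blue eliminated.
Round 5: Red 38, Purple 47. Purple has a majority (≥43).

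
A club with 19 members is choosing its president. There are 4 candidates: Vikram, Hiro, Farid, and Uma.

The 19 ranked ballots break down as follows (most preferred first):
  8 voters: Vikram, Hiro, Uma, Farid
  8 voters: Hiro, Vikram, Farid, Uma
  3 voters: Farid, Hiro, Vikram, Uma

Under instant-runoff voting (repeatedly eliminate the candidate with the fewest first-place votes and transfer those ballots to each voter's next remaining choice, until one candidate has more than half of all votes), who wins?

Round 1: Vikram 8, Hiro 8, Farid 3, Uma 0. Uma eliminated.
Round 2: Vikram 8, Hiro 8, Farid 3. Farid eliminated.
Round 3: Vikram 8, Hiro 11. Hiro has a majority (≥10).

Hiro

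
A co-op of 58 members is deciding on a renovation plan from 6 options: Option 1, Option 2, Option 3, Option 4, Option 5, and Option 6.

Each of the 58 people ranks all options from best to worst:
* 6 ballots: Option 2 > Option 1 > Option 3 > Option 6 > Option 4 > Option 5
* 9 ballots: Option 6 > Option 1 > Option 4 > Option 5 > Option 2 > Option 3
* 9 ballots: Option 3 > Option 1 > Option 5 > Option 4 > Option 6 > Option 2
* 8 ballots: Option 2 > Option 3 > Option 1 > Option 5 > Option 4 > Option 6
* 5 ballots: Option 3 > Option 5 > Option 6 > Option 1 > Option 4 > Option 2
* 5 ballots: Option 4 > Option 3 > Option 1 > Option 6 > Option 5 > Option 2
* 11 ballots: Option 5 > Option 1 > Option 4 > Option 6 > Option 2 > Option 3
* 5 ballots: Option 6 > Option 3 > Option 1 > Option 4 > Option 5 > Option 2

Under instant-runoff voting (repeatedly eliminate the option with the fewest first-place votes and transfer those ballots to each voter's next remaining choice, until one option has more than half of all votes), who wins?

Option 3

Round 1: Option 1 0, Option 2 14, Option 3 14, Option 4 5, Option 5 11, Option 6 14. Option 1 eliminated.
Round 2: Option 2 14, Option 3 14, Option 4 5, Option 5 11, Option 6 14. Option 4 eliminated.
Round 3: Option 2 14, Option 3 19, Option 5 11, Option 6 14. Option 5 eliminated.
Round 4: Option 2 14, Option 3 19, Option 6 25. Option 2 eliminated.
Round 5: Option 3 33, Option 6 25. Option 3 has a majority (≥30).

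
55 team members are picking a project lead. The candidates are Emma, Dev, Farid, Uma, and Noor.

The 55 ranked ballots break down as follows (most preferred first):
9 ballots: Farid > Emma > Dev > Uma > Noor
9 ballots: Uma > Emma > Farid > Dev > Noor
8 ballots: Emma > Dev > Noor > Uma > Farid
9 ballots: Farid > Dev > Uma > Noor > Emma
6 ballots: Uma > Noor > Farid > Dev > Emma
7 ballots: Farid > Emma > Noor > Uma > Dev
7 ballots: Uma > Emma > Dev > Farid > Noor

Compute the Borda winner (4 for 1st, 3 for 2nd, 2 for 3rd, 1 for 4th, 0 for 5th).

Farid

Emma: 9×3 + 9×3 + 8×4 + 9×0 + 6×0 + 7×3 + 7×3 = 128
Dev: 9×2 + 9×1 + 8×3 + 9×3 + 6×1 + 7×0 + 7×2 = 98
Farid: 9×4 + 9×2 + 8×0 + 9×4 + 6×2 + 7×4 + 7×1 = 137
Uma: 9×1 + 9×4 + 8×1 + 9×2 + 6×4 + 7×1 + 7×4 = 130
Noor: 9×0 + 9×0 + 8×2 + 9×1 + 6×3 + 7×2 + 7×0 = 57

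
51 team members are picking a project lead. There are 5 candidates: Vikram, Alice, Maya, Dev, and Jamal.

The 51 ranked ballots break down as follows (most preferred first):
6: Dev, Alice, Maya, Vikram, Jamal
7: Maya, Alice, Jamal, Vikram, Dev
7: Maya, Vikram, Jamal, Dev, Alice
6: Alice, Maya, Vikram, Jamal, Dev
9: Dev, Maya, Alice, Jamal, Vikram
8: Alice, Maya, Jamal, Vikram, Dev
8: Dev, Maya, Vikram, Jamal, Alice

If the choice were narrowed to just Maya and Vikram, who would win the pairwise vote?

Maya is ranked above Vikram on 51 ballots; Vikram above Maya on 0.

Maya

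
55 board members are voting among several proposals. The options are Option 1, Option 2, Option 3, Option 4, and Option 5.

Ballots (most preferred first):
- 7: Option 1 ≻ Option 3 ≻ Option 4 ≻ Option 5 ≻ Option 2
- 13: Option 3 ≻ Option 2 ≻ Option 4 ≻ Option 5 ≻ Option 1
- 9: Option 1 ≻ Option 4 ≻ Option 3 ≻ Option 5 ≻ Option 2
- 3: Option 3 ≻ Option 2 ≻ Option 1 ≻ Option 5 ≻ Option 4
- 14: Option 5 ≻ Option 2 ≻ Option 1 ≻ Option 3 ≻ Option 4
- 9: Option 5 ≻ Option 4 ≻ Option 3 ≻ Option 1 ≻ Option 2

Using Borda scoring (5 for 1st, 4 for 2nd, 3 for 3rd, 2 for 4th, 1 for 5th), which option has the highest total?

Option 1: 7×5 + 13×1 + 9×5 + 3×3 + 14×3 + 9×2 = 162
Option 2: 7×1 + 13×4 + 9×1 + 3×4 + 14×4 + 9×1 = 145
Option 3: 7×4 + 13×5 + 9×3 + 3×5 + 14×2 + 9×3 = 190
Option 4: 7×3 + 13×3 + 9×4 + 3×1 + 14×1 + 9×4 = 149
Option 5: 7×2 + 13×2 + 9×2 + 3×2 + 14×5 + 9×5 = 179

Option 3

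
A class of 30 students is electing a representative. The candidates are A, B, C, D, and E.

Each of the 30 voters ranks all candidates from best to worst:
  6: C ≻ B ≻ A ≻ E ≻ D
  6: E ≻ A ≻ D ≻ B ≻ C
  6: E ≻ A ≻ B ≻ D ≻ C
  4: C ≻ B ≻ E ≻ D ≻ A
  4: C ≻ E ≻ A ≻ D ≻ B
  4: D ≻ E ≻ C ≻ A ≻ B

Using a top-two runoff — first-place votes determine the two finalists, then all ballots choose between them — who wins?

Round 1 first-place votes: A 0, B 0, C 14, D 4, E 12. C and E advance.
Runoff: C is ranked above E on 14 ballots, E above C on 16.

E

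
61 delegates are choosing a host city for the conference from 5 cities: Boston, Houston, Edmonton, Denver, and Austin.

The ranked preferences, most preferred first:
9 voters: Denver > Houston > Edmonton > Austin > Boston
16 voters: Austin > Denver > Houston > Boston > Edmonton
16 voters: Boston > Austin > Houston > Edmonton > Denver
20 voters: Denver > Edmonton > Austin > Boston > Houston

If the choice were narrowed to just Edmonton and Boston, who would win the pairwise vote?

Boston

Edmonton is ranked above Boston on 29 ballots; Boston above Edmonton on 32.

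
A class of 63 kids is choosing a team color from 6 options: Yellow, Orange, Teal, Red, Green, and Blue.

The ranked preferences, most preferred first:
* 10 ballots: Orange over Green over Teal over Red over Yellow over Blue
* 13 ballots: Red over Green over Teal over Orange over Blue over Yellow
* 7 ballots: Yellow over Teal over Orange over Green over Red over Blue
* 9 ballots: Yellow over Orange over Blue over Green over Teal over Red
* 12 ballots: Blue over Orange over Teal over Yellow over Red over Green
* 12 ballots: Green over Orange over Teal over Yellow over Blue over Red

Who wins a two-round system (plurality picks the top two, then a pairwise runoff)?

Yellow

Round 1 first-place votes: Yellow 16, Orange 10, Teal 0, Red 13, Green 12, Blue 12. Yellow and Red advance.
Runoff: Yellow is ranked above Red on 40 ballots, Red above Yellow on 23.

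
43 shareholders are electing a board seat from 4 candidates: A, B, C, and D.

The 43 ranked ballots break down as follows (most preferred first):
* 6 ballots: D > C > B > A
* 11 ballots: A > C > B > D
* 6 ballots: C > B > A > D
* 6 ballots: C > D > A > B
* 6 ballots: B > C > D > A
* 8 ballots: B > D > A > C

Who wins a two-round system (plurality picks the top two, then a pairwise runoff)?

Round 1 first-place votes: A 11, B 14, C 12, D 6. B and C advance.
Runoff: B is ranked above C on 14 ballots, C above B on 29.

C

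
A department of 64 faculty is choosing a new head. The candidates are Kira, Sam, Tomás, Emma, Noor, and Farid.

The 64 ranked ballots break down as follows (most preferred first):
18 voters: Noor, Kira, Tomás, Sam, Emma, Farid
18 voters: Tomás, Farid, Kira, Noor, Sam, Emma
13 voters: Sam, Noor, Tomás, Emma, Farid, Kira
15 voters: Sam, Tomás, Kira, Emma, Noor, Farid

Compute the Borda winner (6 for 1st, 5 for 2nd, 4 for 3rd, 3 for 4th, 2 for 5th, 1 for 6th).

Kira: 18×5 + 18×4 + 13×1 + 15×4 = 235
Sam: 18×3 + 18×2 + 13×6 + 15×6 = 258
Tomás: 18×4 + 18×6 + 13×4 + 15×5 = 307
Emma: 18×2 + 18×1 + 13×3 + 15×3 = 138
Noor: 18×6 + 18×3 + 13×5 + 15×2 = 257
Farid: 18×1 + 18×5 + 13×2 + 15×1 = 149

Tomás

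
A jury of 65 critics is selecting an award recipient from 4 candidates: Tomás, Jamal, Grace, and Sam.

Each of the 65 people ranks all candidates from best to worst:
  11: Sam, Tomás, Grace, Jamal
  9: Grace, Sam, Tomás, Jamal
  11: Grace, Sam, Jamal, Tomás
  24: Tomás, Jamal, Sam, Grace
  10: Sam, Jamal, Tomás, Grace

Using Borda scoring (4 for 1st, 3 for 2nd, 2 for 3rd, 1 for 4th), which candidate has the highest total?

Sam

Tomás: 11×3 + 9×2 + 11×1 + 24×4 + 10×2 = 178
Jamal: 11×1 + 9×1 + 11×2 + 24×3 + 10×3 = 144
Grace: 11×2 + 9×4 + 11×4 + 24×1 + 10×1 = 136
Sam: 11×4 + 9×3 + 11×3 + 24×2 + 10×4 = 192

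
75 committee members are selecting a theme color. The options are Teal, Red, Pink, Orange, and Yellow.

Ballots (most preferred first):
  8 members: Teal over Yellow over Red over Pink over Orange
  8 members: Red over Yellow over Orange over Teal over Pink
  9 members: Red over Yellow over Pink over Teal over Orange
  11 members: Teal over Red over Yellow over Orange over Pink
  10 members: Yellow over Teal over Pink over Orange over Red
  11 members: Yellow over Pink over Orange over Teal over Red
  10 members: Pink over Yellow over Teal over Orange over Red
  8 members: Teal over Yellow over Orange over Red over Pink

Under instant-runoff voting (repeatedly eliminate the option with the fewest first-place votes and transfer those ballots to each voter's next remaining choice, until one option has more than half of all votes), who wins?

Round 1: Teal 27, Red 17, Pink 10, Orange 0, Yellow 21. Orange eliminated.
Round 2: Teal 27, Red 17, Pink 10, Yellow 21. Pink eliminated.
Round 3: Teal 27, Red 17, Yellow 31. Red eliminated.
Round 4: Teal 27, Yellow 48. Yellow has a majority (≥38).

Yellow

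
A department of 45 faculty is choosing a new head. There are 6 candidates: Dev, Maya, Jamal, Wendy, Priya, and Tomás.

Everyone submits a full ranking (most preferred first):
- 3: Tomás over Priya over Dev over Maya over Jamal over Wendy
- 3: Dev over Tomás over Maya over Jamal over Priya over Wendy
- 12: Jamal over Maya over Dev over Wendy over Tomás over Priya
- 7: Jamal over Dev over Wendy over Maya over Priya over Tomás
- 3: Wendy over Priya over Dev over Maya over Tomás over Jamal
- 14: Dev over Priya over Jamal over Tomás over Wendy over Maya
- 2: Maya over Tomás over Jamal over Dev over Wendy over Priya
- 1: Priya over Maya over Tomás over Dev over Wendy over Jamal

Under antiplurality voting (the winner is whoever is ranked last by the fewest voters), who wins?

Last-place votes: Dev 0, Maya 14, Jamal 4, Wendy 6, Priya 14, Tomás 7.

Dev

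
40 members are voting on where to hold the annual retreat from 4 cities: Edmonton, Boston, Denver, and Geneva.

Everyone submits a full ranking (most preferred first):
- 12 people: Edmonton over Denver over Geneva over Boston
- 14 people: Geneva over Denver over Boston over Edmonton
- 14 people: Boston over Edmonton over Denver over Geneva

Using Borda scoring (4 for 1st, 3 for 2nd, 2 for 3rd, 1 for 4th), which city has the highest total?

Denver

Edmonton: 12×4 + 14×1 + 14×3 = 104
Boston: 12×1 + 14×2 + 14×4 = 96
Denver: 12×3 + 14×3 + 14×2 = 106
Geneva: 12×2 + 14×4 + 14×1 = 94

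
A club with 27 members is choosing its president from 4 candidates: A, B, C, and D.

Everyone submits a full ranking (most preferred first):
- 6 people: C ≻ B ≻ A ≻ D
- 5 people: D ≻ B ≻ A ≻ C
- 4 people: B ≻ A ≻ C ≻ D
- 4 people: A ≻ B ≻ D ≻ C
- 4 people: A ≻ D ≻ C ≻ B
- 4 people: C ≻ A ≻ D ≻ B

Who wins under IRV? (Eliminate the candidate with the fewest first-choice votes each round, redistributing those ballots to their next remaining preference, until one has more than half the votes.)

Round 1: A 8, B 4, C 10, D 5. B eliminated.
Round 2: A 12, C 10, D 5. D eliminated.
Round 3: A 17, C 10. A has a majority (≥14).

A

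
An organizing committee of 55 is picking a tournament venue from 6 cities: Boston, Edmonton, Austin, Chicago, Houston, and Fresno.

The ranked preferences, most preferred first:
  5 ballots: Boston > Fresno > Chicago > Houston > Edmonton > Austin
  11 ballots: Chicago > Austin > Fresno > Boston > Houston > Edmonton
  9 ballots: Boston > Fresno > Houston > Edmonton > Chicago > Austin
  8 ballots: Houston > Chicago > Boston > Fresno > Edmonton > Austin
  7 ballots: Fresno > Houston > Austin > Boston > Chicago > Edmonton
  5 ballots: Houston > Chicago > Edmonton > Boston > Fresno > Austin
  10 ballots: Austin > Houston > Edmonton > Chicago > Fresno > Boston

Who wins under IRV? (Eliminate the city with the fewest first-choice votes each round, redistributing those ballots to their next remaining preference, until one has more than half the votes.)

Round 1: Boston 14, Edmonton 0, Austin 10, Chicago 11, Houston 13, Fresno 7. Edmonton eliminated.
Round 2: Boston 14, Austin 10, Chicago 11, Houston 13, Fresno 7. Fresno eliminated.
Round 3: Boston 14, Austin 10, Chicago 11, Houston 20. Austin eliminated.
Round 4: Boston 14, Chicago 11, Houston 30. Houston has a majority (≥28).

Houston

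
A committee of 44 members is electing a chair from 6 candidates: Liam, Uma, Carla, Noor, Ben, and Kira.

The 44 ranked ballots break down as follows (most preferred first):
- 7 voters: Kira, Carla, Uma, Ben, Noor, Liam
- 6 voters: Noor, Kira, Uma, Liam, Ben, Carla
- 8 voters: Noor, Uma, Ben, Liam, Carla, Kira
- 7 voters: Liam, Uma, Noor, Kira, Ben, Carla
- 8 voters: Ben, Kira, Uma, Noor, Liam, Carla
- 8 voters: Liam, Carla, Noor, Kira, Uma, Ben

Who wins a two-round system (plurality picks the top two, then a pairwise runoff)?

Noor

Round 1 first-place votes: Liam 15, Uma 0, Carla 0, Noor 14, Ben 8, Kira 7. Liam and Noor advance.
Runoff: Liam is ranked above Noor on 15 ballots, Noor above Liam on 29.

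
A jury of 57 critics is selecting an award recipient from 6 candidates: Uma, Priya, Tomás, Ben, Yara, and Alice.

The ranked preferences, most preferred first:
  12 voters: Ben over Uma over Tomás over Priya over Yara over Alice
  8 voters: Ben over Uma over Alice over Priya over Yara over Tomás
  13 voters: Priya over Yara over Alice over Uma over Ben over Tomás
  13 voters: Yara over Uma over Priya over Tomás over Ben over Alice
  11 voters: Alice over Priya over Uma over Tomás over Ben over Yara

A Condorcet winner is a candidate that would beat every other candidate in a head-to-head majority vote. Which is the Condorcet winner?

Uma vs Priya: 33–24
Uma vs Tomás: 57–0
Uma vs Ben: 37–20
Uma vs Yara: 31–26
Uma vs Alice: 33–24
Uma beats every other candidate.

Uma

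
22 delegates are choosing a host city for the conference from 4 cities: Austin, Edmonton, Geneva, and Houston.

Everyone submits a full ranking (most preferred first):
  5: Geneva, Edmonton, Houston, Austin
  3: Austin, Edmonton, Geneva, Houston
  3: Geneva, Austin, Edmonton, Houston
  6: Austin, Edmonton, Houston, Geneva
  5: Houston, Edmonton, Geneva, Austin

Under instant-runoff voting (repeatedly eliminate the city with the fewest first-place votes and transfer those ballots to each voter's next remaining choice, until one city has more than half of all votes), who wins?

Geneva

Round 1: Austin 9, Edmonton 0, Geneva 8, Houston 5. Edmonton eliminated.
Round 2: Austin 9, Geneva 8, Houston 5. Houston eliminated.
Round 3: Austin 9, Geneva 13. Geneva has a majority (≥12).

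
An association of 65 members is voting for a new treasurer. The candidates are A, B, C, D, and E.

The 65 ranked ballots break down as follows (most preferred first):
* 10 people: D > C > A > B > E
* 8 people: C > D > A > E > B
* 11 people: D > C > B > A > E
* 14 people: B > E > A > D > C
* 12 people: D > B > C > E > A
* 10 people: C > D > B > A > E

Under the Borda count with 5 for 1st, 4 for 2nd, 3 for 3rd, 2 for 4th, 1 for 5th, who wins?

D

A: 10×3 + 8×3 + 11×2 + 14×3 + 12×1 + 10×2 = 150
B: 10×2 + 8×1 + 11×3 + 14×5 + 12×4 + 10×3 = 209
C: 10×4 + 8×5 + 11×4 + 14×1 + 12×3 + 10×5 = 224
D: 10×5 + 8×4 + 11×5 + 14×2 + 12×5 + 10×4 = 265
E: 10×1 + 8×2 + 11×1 + 14×4 + 12×2 + 10×1 = 127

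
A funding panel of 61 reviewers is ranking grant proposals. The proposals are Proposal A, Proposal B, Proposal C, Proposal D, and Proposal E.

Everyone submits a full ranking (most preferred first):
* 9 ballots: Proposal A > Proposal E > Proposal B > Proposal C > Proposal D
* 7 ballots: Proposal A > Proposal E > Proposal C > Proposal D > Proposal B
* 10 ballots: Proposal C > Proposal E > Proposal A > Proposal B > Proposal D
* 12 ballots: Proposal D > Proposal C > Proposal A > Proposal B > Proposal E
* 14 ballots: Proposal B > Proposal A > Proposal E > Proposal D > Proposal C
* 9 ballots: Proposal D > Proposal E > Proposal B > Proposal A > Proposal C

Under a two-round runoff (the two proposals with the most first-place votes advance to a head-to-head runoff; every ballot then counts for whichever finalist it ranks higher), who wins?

Proposal A

Round 1 first-place votes: Proposal A 16, Proposal B 14, Proposal C 10, Proposal D 21, Proposal E 0. Proposal D and Proposal A advance.
Runoff: Proposal D is ranked above Proposal A on 21 ballots, Proposal A above Proposal D on 40.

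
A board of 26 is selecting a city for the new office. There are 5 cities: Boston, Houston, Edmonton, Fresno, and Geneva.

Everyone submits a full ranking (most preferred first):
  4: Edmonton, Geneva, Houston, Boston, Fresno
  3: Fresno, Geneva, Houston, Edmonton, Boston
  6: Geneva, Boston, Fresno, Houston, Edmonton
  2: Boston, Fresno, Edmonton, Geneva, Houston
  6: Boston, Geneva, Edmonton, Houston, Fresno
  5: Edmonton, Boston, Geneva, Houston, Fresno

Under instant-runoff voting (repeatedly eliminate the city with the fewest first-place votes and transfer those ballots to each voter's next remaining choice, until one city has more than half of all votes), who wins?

Geneva

Round 1: Boston 8, Houston 0, Edmonton 9, Fresno 3, Geneva 6. Houston eliminated.
Round 2: Boston 8, Edmonton 9, Fresno 3, Geneva 6. Fresno eliminated.
Round 3: Boston 8, Edmonton 9, Geneva 9. Boston eliminated.
Round 4: Edmonton 11, Geneva 15. Geneva has a majority (≥14).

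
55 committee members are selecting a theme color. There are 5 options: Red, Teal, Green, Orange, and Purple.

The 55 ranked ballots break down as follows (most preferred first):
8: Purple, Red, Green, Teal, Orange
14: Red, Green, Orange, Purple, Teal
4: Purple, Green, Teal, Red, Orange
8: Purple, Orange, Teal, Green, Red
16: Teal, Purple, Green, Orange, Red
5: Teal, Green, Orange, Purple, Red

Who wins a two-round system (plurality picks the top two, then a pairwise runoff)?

Purple

Round 1 first-place votes: Red 14, Teal 21, Green 0, Orange 0, Purple 20. Teal and Purple advance.
Runoff: Teal is ranked above Purple on 21 ballots, Purple above Teal on 34.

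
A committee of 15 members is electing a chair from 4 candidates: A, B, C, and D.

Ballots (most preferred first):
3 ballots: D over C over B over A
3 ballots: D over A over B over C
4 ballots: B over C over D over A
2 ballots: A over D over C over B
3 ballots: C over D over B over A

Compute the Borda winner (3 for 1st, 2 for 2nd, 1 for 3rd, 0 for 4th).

D

A: 3×0 + 3×2 + 4×0 + 2×3 + 3×0 = 12
B: 3×1 + 3×1 + 4×3 + 2×0 + 3×1 = 21
C: 3×2 + 3×0 + 4×2 + 2×1 + 3×3 = 25
D: 3×3 + 3×3 + 4×1 + 2×2 + 3×2 = 32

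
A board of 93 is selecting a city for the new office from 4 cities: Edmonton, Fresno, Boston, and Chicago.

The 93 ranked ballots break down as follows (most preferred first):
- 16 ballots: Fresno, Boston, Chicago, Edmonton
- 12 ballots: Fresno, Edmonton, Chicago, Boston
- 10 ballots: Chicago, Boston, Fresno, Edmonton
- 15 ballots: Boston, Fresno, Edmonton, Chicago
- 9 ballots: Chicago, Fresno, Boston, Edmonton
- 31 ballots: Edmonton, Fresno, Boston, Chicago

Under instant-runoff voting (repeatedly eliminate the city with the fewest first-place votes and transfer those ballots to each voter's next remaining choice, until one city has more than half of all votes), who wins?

Fresno

Round 1: Edmonton 31, Fresno 28, Boston 15, Chicago 19. Boston eliminated.
Round 2: Edmonton 31, Fresno 43, Chicago 19. Chicago eliminated.
Round 3: Edmonton 31, Fresno 62. Fresno has a majority (≥47).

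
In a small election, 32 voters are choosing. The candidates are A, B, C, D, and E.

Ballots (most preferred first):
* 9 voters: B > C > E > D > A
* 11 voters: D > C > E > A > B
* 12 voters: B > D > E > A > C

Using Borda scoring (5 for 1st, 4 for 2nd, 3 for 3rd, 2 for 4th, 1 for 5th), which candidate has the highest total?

D

A: 9×1 + 11×2 + 12×2 = 55
B: 9×5 + 11×1 + 12×5 = 116
C: 9×4 + 11×4 + 12×1 = 92
D: 9×2 + 11×5 + 12×4 = 121
E: 9×3 + 11×3 + 12×3 = 96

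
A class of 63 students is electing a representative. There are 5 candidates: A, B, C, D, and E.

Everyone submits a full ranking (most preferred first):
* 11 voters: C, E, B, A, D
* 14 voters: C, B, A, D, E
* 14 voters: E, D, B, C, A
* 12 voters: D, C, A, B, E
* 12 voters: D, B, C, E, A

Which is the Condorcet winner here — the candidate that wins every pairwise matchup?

D

D vs A: 38–25
D vs B: 38–25
D vs C: 38–25
D vs E: 38–25
D beats every other candidate.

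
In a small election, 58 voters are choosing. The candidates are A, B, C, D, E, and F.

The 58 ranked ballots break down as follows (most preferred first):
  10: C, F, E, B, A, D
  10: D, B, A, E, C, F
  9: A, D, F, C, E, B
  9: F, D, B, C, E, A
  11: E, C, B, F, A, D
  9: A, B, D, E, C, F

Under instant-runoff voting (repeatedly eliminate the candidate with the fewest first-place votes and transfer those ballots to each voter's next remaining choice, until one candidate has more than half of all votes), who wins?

D

Round 1: A 18, B 0, C 10, D 10, E 11, F 9. B eliminated.
Round 2: A 18, C 10, D 10, E 11, F 9. F eliminated.
Round 3: A 18, C 10, D 19, E 11. C eliminated.
Round 4: A 18, D 19, E 21. A eliminated.
Round 5: D 37, E 21. D has a majority (≥30).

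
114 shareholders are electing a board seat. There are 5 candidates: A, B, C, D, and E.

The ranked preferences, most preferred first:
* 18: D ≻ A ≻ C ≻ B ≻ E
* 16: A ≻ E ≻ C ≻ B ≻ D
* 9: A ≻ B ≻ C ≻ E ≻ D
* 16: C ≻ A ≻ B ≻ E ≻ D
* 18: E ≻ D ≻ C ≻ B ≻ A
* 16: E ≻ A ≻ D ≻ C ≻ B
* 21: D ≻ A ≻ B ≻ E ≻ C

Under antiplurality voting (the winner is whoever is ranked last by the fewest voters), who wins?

B

Last-place votes: A 18, B 16, C 21, D 41, E 18.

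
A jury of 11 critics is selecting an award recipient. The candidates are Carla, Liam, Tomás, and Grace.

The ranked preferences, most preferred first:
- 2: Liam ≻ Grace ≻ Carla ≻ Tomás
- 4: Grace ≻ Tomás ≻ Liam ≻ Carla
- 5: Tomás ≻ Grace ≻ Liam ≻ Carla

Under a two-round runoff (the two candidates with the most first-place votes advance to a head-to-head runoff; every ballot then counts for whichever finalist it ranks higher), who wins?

Grace

Round 1 first-place votes: Carla 0, Liam 2, Tomás 5, Grace 4. Tomás and Grace advance.
Runoff: Tomás is ranked above Grace on 5 ballots, Grace above Tomás on 6.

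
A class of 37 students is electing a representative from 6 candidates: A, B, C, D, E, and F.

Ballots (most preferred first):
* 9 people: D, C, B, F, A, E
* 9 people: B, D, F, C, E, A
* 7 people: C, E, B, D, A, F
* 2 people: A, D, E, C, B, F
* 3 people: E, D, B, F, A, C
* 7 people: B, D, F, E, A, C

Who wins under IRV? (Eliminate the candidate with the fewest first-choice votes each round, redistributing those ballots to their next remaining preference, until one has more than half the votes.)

Round 1: A 2, B 16, C 7, D 9, E 3, F 0. F eliminated.
Round 2: A 2, B 16, C 7, D 9, E 3. A eliminated.
Round 3: B 16, C 7, D 11, E 3. E eliminated.
Round 4: B 16, C 7, D 14. C eliminated.
Round 5: B 23, D 14. B has a majority (≥19).

B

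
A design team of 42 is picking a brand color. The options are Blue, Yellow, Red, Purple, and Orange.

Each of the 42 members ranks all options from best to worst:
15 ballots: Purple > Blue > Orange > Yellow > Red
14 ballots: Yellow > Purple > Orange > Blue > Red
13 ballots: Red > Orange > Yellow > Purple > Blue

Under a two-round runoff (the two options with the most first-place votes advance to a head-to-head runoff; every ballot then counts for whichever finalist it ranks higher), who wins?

Yellow

Round 1 first-place votes: Blue 0, Yellow 14, Red 13, Purple 15, Orange 0. Purple and Yellow advance.
Runoff: Purple is ranked above Yellow on 15 ballots, Yellow above Purple on 27.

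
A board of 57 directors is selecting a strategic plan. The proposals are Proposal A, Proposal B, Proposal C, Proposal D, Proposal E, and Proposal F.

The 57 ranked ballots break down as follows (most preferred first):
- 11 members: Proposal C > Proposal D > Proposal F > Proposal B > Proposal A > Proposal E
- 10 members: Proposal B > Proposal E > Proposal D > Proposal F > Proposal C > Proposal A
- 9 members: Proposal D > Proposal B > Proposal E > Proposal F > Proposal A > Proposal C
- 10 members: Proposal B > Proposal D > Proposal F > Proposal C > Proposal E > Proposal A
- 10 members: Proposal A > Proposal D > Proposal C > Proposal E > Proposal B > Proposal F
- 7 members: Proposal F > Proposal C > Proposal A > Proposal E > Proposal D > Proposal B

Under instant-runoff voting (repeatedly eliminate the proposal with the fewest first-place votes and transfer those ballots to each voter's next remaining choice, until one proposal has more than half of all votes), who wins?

Proposal B

Round 1: Proposal A 10, Proposal B 20, Proposal C 11, Proposal D 9, Proposal E 0, Proposal F 7. Proposal E eliminated.
Round 2: Proposal A 10, Proposal B 20, Proposal C 11, Proposal D 9, Proposal F 7. Proposal F eliminated.
Round 3: Proposal A 10, Proposal B 20, Proposal C 18, Proposal D 9. Proposal D eliminated.
Round 4: Proposal A 10, Proposal B 29, Proposal C 18. Proposal B has a majority (≥29).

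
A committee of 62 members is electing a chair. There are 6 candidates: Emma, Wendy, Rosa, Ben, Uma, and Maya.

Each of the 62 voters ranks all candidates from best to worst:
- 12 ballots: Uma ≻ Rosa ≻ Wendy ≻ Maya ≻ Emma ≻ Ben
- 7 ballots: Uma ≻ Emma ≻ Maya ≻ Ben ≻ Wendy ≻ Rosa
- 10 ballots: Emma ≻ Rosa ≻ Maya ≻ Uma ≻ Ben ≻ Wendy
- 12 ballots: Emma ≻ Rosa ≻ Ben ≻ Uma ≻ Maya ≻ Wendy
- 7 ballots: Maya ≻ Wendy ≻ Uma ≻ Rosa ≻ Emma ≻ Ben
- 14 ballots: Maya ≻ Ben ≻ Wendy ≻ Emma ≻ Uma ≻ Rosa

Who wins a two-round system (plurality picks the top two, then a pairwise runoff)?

Maya

Round 1 first-place votes: Emma 22, Wendy 0, Rosa 0, Ben 0, Uma 19, Maya 21. Emma and Maya advance.
Runoff: Emma is ranked above Maya on 29 ballots, Maya above Emma on 33.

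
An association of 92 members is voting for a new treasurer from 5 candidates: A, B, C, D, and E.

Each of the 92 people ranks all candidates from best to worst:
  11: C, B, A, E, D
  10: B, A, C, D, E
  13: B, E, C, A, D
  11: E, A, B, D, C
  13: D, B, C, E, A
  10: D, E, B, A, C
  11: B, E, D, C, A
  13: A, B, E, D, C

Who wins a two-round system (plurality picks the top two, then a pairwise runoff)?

Round 1 first-place votes: A 13, B 34, C 11, D 23, E 11. B and D advance.
Runoff: B is ranked above D on 69 ballots, D above B on 23.

B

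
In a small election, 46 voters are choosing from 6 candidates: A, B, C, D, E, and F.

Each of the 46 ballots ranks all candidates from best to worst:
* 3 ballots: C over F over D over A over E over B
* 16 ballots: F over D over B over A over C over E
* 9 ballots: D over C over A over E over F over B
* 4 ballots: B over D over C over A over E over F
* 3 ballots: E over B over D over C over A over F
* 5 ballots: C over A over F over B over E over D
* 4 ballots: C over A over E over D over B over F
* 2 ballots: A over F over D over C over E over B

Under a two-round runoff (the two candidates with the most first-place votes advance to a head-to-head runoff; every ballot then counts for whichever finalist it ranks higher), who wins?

C

Round 1 first-place votes: A 2, B 4, C 12, D 9, E 3, F 16. F and C advance.
Runoff: F is ranked above C on 18 ballots, C above F on 28.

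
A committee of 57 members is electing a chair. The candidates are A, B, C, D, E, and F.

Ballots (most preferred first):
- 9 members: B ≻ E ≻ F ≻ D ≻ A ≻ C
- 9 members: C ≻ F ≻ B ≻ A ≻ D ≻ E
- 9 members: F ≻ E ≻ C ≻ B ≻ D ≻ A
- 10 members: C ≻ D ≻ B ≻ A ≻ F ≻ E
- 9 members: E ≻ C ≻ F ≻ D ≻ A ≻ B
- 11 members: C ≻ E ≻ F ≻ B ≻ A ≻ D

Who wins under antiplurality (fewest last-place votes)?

Last-place votes: A 9, B 9, C 9, D 11, E 19, F 0.

F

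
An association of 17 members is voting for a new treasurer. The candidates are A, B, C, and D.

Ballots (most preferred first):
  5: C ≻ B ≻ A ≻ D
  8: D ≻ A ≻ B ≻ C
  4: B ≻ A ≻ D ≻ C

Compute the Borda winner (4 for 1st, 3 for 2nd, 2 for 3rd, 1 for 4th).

A: 5×2 + 8×3 + 4×3 = 46
B: 5×3 + 8×2 + 4×4 = 47
C: 5×4 + 8×1 + 4×1 = 32
D: 5×1 + 8×4 + 4×2 = 45

B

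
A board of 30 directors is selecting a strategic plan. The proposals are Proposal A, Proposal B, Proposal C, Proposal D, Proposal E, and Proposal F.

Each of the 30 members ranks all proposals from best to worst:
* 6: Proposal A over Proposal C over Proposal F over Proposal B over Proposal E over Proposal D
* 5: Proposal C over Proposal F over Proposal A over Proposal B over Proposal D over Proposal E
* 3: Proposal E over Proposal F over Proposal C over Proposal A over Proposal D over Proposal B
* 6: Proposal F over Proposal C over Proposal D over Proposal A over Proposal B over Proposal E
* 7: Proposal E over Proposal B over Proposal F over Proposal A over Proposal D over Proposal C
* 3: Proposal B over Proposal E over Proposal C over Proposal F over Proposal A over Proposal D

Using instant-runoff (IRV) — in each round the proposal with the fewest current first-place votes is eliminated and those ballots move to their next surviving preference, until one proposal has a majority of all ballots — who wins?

Proposal F

Round 1: Proposal A 6, Proposal B 3, Proposal C 5, Proposal D 0, Proposal E 10, Proposal F 6. Proposal D eliminated.
Round 2: Proposal A 6, Proposal B 3, Proposal C 5, Proposal E 10, Proposal F 6. Proposal B eliminated.
Round 3: Proposal A 6, Proposal C 5, Proposal E 13, Proposal F 6. Proposal C eliminated.
Round 4: Proposal A 6, Proposal E 13, Proposal F 11. Proposal A eliminated.
Round 5: Proposal E 13, Proposal F 17. Proposal F has a majority (≥16).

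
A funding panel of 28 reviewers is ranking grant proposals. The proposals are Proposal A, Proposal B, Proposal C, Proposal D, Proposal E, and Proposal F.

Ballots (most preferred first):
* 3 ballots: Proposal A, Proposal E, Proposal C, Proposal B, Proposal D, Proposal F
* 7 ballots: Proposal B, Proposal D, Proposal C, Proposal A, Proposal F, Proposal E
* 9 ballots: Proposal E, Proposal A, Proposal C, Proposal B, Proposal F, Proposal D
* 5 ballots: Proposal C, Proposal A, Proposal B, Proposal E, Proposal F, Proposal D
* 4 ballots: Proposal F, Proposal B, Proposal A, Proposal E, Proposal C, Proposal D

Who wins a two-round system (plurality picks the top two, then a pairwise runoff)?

Round 1 first-place votes: Proposal A 3, Proposal B 7, Proposal C 5, Proposal D 0, Proposal E 9, Proposal F 4. Proposal E and Proposal B advance.
Runoff: Proposal E is ranked above Proposal B on 12 ballots, Proposal B above Proposal E on 16.

Proposal B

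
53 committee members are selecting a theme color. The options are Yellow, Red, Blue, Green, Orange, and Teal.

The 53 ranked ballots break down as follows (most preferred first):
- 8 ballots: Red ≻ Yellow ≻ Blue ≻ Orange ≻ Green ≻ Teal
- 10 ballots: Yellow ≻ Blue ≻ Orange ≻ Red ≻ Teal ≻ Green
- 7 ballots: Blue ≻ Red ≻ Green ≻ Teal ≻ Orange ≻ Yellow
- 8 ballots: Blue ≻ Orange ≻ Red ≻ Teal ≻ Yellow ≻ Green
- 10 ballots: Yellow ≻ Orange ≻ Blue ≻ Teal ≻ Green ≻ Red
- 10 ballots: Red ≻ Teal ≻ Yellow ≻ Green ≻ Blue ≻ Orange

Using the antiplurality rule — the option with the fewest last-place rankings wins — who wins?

Blue

Last-place votes: Yellow 7, Red 10, Blue 0, Green 18, Orange 10, Teal 8.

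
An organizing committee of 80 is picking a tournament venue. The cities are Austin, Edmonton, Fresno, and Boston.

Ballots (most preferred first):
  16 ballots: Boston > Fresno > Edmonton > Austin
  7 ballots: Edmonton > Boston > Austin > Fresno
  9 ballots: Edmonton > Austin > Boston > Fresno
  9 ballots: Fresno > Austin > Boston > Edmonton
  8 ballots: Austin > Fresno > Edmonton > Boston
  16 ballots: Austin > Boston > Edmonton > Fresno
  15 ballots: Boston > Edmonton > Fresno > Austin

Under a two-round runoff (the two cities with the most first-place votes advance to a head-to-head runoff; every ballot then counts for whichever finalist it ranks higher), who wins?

Round 1 first-place votes: Austin 24, Edmonton 16, Fresno 9, Boston 31. Boston and Austin advance.
Runoff: Boston is ranked above Austin on 38 ballots, Austin above Boston on 42.

Austin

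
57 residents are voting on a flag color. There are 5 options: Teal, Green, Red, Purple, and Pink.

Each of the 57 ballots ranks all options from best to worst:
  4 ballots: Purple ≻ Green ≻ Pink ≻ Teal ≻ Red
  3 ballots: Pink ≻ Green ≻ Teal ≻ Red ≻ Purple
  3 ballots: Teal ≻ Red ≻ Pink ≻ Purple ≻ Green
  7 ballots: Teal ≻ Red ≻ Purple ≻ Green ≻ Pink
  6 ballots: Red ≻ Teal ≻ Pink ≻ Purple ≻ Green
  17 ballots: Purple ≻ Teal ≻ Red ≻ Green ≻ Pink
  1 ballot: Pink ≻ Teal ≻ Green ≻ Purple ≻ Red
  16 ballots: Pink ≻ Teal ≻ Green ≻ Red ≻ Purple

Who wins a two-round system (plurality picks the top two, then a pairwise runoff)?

Round 1 first-place votes: Teal 10, Green 0, Red 6, Purple 21, Pink 20. Purple and Pink advance.
Runoff: Purple is ranked above Pink on 28 ballots, Pink above Purple on 29.

Pink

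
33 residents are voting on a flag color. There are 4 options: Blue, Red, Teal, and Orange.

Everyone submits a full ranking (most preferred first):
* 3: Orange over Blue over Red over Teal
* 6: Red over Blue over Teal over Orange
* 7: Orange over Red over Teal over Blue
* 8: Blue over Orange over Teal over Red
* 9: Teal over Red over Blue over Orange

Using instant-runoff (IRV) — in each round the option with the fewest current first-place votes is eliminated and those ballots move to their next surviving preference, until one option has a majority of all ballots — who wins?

Blue

Round 1: Blue 8, Red 6, Teal 9, Orange 10. Red eliminated.
Round 2: Blue 14, Teal 9, Orange 10. Teal eliminated.
Round 3: Blue 23, Orange 10. Blue has a majority (≥17).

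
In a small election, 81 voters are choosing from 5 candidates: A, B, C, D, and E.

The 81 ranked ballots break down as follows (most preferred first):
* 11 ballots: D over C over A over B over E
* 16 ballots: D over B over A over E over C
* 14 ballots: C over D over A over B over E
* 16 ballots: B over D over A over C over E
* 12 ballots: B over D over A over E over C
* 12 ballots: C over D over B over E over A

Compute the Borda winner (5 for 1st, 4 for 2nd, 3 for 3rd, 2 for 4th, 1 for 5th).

A: 11×3 + 16×3 + 14×3 + 16×3 + 12×3 + 12×1 = 219
B: 11×2 + 16×4 + 14×2 + 16×5 + 12×5 + 12×3 = 290
C: 11×4 + 16×1 + 14×5 + 16×2 + 12×1 + 12×5 = 234
D: 11×5 + 16×5 + 14×4 + 16×4 + 12×4 + 12×4 = 351
E: 11×1 + 16×2 + 14×1 + 16×1 + 12×2 + 12×2 = 121

D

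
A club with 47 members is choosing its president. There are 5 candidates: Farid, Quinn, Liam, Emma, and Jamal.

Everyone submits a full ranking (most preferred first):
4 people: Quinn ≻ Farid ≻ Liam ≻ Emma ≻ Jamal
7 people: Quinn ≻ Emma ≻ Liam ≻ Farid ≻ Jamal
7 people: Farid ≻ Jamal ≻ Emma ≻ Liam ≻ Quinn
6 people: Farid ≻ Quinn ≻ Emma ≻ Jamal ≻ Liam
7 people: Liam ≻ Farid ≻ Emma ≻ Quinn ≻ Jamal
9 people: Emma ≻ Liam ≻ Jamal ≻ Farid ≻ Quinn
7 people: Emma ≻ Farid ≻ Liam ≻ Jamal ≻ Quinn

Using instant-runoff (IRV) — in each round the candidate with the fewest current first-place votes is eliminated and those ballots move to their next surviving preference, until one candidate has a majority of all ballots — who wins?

Round 1: Farid 13, Quinn 11, Liam 7, Emma 16, Jamal 0. Jamal eliminated.
Round 2: Farid 13, Quinn 11, Liam 7, Emma 16. Liam eliminated.
Round 3: Farid 20, Quinn 11, Emma 16. Quinn eliminated.
Round 4: Farid 24, Emma 23. Farid has a majority (≥24).

Farid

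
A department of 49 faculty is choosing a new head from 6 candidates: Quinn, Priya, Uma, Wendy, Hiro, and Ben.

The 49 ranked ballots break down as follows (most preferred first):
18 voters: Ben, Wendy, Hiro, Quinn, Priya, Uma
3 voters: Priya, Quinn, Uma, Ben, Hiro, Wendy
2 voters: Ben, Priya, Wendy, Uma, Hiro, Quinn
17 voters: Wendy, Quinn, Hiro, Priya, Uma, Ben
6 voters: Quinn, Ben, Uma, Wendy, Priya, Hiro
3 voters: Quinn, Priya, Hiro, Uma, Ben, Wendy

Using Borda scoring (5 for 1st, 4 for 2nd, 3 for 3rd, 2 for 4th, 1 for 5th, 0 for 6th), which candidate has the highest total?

Wendy

Quinn: 18×2 + 3×4 + 2×0 + 17×4 + 6×5 + 3×5 = 161
Priya: 18×1 + 3×5 + 2×4 + 17×2 + 6×1 + 3×4 = 93
Uma: 18×0 + 3×3 + 2×2 + 17×1 + 6×3 + 3×2 = 54
Wendy: 18×4 + 3×0 + 2×3 + 17×5 + 6×2 + 3×0 = 175
Hiro: 18×3 + 3×1 + 2×1 + 17×3 + 6×0 + 3×3 = 119
Ben: 18×5 + 3×2 + 2×5 + 17×0 + 6×4 + 3×1 = 133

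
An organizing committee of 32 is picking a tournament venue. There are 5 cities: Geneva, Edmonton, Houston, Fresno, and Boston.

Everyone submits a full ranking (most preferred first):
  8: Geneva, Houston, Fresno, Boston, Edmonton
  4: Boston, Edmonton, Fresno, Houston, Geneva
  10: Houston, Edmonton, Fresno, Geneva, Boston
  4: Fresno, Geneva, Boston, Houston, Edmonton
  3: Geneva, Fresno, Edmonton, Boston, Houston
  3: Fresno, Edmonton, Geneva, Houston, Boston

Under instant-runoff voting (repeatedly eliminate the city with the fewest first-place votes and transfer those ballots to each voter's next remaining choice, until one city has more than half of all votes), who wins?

Fresno

Round 1: Geneva 11, Edmonton 0, Houston 10, Fresno 7, Boston 4. Edmonton eliminated.
Round 2: Geneva 11, Houston 10, Fresno 7, Boston 4. Boston eliminated.
Round 3: Geneva 11, Houston 10, Fresno 11. Houston eliminated.
Round 4: Geneva 11, Fresno 21. Fresno has a majority (≥17).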